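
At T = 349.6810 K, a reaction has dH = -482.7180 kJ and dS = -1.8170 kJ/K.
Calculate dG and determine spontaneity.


T*dS = 349.6810 * -1.8170 = -635.3704 kJ
dG = -482.7180 + 635.3704 = 152.6524 kJ (non-spontaneous)

dG = 152.6524 kJ, non-spontaneous


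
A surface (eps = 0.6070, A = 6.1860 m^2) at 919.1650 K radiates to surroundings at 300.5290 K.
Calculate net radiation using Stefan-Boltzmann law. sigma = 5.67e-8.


T^4 = 7.1380e+11
Tsurr^4 = 8.1573e+09
Q = 0.6070 * 5.67e-8 * 6.1860 * 7.0564e+11 = 150232.4918 W

150232.4918 W


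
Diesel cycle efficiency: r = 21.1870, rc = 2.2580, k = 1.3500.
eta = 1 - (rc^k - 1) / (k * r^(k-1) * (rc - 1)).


r^(k-1) = 2.9116
rc^k = 3.0028
eta = 0.5950 = 59.4958%

59.4958%


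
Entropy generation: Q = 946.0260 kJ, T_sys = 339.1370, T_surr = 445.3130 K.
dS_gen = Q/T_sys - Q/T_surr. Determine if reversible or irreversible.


dS_sys = 946.0260/339.1370 = 2.7895 kJ/K
dS_surr = -946.0260/445.3130 = -2.1244 kJ/K
dS_gen = 2.7895 - 2.1244 = 0.6651 kJ/K (irreversible)

dS_gen = 0.6651 kJ/K, irreversible


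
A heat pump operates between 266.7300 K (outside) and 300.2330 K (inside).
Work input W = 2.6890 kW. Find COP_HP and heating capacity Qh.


COP = 300.2330 / 33.5030 = 8.9614
Qh = 8.9614 * 2.6890 = 24.0971 kW

COP = 8.9614, Qh = 24.0971 kW


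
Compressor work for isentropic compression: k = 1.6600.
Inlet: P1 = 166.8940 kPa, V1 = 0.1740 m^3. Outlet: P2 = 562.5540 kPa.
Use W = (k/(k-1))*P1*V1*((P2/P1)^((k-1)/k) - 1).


(k-1)/k = 0.3976
(P2/P1)^exp = 1.6211
W = 2.5152 * 166.8940 * 0.1740 * (1.6211 - 1) = 45.3666 kJ

45.3666 kJ


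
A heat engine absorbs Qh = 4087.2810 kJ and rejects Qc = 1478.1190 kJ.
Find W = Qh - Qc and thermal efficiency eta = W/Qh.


W = 4087.2810 - 1478.1190 = 2609.1620 kJ
eta = 2609.1620 / 4087.2810 = 0.6384 = 63.8361%

W = 2609.1620 kJ, eta = 63.8361%


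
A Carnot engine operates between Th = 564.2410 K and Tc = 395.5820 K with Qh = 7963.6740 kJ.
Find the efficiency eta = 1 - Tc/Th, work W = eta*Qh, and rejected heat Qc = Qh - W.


eta = 1 - 395.5820/564.2410 = 0.2989
W = 0.2989 * 7963.6740 = 2380.4461 kJ
Qc = 7963.6740 - 2380.4461 = 5583.2279 kJ

eta = 29.8913%, W = 2380.4461 kJ, Qc = 5583.2279 kJ


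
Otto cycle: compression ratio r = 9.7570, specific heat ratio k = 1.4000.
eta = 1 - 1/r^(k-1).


r^(k-1) = 2.4873
eta = 1 - 1/2.4873 = 0.5980 = 59.7956%

59.7956%


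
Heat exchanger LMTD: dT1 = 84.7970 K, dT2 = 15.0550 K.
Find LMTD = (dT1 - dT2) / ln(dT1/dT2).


dT1/dT2 = 5.6325
ln(dT1/dT2) = 1.7286
LMTD = 69.7420 / 1.7286 = 40.3471 K

40.3471 K


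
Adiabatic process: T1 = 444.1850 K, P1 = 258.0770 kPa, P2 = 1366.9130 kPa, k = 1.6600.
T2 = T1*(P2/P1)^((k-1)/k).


(k-1)/k = 0.3976
(P2/P1)^exp = 1.9402
T2 = 444.1850 * 1.9402 = 861.8188 K

861.8188 K


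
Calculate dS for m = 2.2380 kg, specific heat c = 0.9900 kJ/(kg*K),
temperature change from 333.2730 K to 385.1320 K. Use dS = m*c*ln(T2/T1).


T2/T1 = 1.1556
ln(T2/T1) = 0.1446
dS = 2.2380 * 0.9900 * 0.1446 = 0.3204 kJ/K

0.3204 kJ/K


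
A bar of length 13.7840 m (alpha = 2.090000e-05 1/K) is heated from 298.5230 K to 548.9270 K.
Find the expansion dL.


dT = 250.4040 K
dL = 2.090000e-05 * 13.7840 * 250.4040 = 0.072138 m
L_final = 13.856138 m

dL = 0.072138 m


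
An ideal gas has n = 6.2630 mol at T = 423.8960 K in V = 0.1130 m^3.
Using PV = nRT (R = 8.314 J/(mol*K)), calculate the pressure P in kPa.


P = nRT/V = 6.2630 * 8.314 * 423.8960 / 0.1130
= 22072.5114 / 0.1130 = 195331.9595 Pa = 195.3320 kPa

195.3320 kPa


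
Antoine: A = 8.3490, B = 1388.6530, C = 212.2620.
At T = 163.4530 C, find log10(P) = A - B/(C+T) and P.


C+T = 375.7150
B/(C+T) = 3.6960
log10(P) = 8.3490 - 3.6960 = 4.6530
P = 10^4.6530 = 44975.1299 mmHg

44975.1299 mmHg


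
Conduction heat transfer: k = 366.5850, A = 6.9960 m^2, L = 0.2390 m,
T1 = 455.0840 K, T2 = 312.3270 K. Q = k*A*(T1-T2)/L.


dT = 142.7570 K
Q = 366.5850 * 6.9960 * 142.7570 / 0.2390 = 1531877.3791 W

1531877.3791 W


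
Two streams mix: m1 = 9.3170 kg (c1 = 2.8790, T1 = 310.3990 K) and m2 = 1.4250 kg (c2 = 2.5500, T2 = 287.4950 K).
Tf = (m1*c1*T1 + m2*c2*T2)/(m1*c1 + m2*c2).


num = 9370.7169
den = 30.4574
Tf = 307.6664 K

307.6664 K


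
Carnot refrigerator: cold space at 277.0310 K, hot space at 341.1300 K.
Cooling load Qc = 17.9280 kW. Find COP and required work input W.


COP = 277.0310 / 64.0990 = 4.3219
W = 17.9280 / 4.3219 = 4.1482 kW

COP = 4.3219, W = 4.1482 kW


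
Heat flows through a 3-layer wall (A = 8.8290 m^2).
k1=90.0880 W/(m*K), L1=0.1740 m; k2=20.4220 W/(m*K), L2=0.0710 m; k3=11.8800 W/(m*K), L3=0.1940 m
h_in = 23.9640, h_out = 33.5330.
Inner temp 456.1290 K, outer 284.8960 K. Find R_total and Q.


R_conv_in = 1/(23.9640*8.8290) = 0.0047
R_1 = 0.1740/(90.0880*8.8290) = 0.0002
R_2 = 0.0710/(20.4220*8.8290) = 0.0004
R_3 = 0.1940/(11.8800*8.8290) = 0.0018
R_conv_out = 1/(33.5330*8.8290) = 0.0034
R_total = 0.0106 K/W
Q = 171.2330 / 0.0106 = 16205.7828 W

R_total = 0.0106 K/W, Q = 16205.7828 W


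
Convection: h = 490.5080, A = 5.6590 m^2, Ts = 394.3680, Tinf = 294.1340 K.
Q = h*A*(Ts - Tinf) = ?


dT = 100.2340 K
Q = 490.5080 * 5.6590 * 100.2340 = 278228.0108 W

278228.0108 W


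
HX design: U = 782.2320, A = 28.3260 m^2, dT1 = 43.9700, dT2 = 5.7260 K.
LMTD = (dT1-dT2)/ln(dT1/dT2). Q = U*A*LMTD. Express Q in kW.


LMTD = 18.7609 K
Q = 782.2320 * 28.3260 * 18.7609 = 415695.6435 W = 415.6956 kW

415.6956 kW


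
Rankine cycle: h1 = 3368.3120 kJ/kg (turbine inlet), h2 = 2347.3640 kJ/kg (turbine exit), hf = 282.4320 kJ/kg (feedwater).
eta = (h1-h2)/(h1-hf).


W = 1020.9480 kJ/kg
Q_in = 3085.8800 kJ/kg
eta = 0.3308 = 33.0845%

eta = 33.0845%


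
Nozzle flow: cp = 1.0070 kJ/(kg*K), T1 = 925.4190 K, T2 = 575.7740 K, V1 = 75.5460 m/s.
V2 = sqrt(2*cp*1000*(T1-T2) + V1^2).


dT = 349.6450 K
2*cp*1000*dT = 704185.0300
V1^2 = 5707.1981
V2 = sqrt(709892.2281) = 842.5510 m/s

842.5510 m/s


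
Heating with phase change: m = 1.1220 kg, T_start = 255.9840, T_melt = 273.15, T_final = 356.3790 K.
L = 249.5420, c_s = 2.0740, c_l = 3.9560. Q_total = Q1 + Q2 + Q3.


Q1 (sensible, solid) = 1.1220 * 2.0740 * 17.1660 = 39.9458 kJ
Q2 (latent) = 1.1220 * 249.5420 = 279.9861 kJ
Q3 (sensible, liquid) = 1.1220 * 3.9560 * 83.2290 = 369.4229 kJ
Q_total = 689.3548 kJ

689.3548 kJ


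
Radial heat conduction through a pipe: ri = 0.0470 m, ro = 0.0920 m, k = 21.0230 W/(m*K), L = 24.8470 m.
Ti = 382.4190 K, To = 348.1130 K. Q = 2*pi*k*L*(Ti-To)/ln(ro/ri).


dT = 34.3060 K
ln(ro/ri) = 0.6716
Q = 2*pi*21.0230*24.8470*34.3060 / 0.6716 = 167641.4538 W

167641.4538 W


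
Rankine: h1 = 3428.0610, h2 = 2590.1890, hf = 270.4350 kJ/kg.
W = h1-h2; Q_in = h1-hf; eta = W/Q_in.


W = 837.8720 kJ/kg
Q_in = 3157.6260 kJ/kg
eta = 0.2653 = 26.5349%

eta = 26.5349%


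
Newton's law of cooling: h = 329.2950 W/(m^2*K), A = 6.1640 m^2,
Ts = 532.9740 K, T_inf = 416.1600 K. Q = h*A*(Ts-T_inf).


dT = 116.8140 K
Q = 329.2950 * 6.1640 * 116.8140 = 237106.0644 W

237106.0644 W


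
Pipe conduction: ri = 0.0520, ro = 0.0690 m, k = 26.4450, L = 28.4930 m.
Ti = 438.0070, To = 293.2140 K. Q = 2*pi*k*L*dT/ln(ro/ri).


dT = 144.7930 K
ln(ro/ri) = 0.2829
Q = 2*pi*26.4450*28.4930*144.7930 / 0.2829 = 2423446.1261 W

2423446.1261 W


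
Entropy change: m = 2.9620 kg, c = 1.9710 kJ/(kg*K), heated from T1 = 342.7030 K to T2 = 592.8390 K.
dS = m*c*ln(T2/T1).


T2/T1 = 1.7299
ln(T2/T1) = 0.5481
dS = 2.9620 * 1.9710 * 0.5481 = 3.1996 kJ/K

3.1996 kJ/K


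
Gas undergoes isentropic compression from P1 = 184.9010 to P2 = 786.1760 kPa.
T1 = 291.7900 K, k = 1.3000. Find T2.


(k-1)/k = 0.2308
(P2/P1)^exp = 1.3966
T2 = 291.7900 * 1.3966 = 407.4998 K

407.4998 K


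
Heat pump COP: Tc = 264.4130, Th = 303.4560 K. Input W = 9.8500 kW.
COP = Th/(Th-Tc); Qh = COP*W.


COP = 303.4560 / 39.0430 = 7.7724
Qh = 7.7724 * 9.8500 = 76.5577 kW

COP = 7.7724, Qh = 76.5577 kW


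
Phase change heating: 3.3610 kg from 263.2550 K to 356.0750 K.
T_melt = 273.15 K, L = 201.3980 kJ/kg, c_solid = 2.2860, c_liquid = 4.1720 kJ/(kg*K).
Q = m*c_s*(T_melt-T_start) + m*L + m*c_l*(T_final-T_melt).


Q1 (sensible, solid) = 3.3610 * 2.2860 * 9.8950 = 76.0257 kJ
Q2 (latent) = 3.3610 * 201.3980 = 676.8987 kJ
Q3 (sensible, liquid) = 3.3610 * 4.1720 * 82.9250 = 1162.7820 kJ
Q_total = 1915.7064 kJ

1915.7064 kJ


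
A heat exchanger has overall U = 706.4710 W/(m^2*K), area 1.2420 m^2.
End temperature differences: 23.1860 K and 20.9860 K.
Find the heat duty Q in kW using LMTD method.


LMTD = 22.0677 K
Q = 706.4710 * 1.2420 * 22.0677 = 19363.0389 W = 19.3630 kW

19.3630 kW


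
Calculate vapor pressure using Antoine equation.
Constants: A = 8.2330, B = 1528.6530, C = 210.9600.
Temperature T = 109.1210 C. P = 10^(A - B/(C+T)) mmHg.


C+T = 320.0810
B/(C+T) = 4.7758
log10(P) = 8.2330 - 4.7758 = 3.4572
P = 10^3.4572 = 2865.2878 mmHg

2865.2878 mmHg


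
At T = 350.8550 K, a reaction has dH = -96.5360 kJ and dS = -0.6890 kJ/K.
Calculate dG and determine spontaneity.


T*dS = 350.8550 * -0.6890 = -241.7391 kJ
dG = -96.5360 + 241.7391 = 145.2031 kJ (non-spontaneous)

dG = 145.2031 kJ, non-spontaneous


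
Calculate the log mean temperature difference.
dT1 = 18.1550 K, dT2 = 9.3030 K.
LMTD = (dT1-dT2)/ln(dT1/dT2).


dT1/dT2 = 1.9515
ln(dT1/dT2) = 0.6686
LMTD = 8.8520 / 0.6686 = 13.2394 K

13.2394 K


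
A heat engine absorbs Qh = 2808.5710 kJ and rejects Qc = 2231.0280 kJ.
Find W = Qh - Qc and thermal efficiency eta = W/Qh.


W = 2808.5710 - 2231.0280 = 577.5430 kJ
eta = 577.5430 / 2808.5710 = 0.2056 = 20.5636%

W = 577.5430 kJ, eta = 20.5636%


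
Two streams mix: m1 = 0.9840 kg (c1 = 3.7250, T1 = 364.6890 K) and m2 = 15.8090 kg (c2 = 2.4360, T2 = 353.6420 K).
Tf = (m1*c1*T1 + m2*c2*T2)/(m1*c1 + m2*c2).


num = 14955.7405
den = 42.1761
Tf = 354.6021 K

354.6021 K


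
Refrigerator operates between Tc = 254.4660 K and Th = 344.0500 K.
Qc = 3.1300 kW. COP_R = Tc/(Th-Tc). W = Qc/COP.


COP = 254.4660 / 89.5840 = 2.8405
W = 3.1300 / 2.8405 = 1.1019 kW

COP = 2.8405, W = 1.1019 kW


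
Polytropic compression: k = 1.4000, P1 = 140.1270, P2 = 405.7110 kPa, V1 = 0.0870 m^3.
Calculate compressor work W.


(k-1)/k = 0.2857
(P2/P1)^exp = 1.3549
W = 3.5000 * 140.1270 * 0.0870 * (1.3549 - 1) = 15.1439 kJ

15.1439 kJ


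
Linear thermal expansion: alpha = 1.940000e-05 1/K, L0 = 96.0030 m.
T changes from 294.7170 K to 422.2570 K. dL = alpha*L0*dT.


dT = 127.5400 K
dL = 1.940000e-05 * 96.0030 * 127.5400 = 0.237538 m
L_final = 96.240538 m

dL = 0.237538 m


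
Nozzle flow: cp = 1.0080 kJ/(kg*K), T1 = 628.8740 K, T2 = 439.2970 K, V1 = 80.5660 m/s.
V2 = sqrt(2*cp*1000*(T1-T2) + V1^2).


dT = 189.5770 K
2*cp*1000*dT = 382187.2320
V1^2 = 6490.8804
V2 = sqrt(388678.1124) = 623.4405 m/s

623.4405 m/s


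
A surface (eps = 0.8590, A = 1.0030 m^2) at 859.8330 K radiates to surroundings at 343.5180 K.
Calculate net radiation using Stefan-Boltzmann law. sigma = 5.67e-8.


T^4 = 5.4658e+11
Tsurr^4 = 1.3925e+10
Q = 0.8590 * 5.67e-8 * 1.0030 * 5.3266e+11 = 26021.1126 W

26021.1126 W


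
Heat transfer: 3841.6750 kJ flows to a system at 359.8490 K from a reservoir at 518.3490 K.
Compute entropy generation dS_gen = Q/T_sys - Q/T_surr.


dS_sys = 3841.6750/359.8490 = 10.6758 kJ/K
dS_surr = -3841.6750/518.3490 = -7.4114 kJ/K
dS_gen = 10.6758 - 7.4114 = 3.2644 kJ/K (irreversible)

dS_gen = 3.2644 kJ/K, irreversible


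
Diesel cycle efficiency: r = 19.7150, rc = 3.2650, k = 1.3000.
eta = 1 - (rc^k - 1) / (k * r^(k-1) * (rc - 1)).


r^(k-1) = 2.4459
rc^k = 4.6564
eta = 0.4923 = 49.2308%

49.2308%


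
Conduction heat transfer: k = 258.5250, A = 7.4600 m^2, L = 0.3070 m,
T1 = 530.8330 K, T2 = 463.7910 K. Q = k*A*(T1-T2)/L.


dT = 67.0420 K
Q = 258.5250 * 7.4600 * 67.0420 / 0.3070 = 421162.7575 W

421162.7575 W


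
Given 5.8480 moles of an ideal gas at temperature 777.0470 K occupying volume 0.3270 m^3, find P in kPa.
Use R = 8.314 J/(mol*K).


P = nRT/V = 5.8480 * 8.314 * 777.0470 / 0.3270
= 37780.2365 / 0.3270 = 115535.8914 Pa = 115.5359 kPa

115.5359 kPa


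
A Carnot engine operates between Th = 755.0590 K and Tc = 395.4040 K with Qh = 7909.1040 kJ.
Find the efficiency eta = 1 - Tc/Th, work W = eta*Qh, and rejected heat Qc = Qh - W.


eta = 1 - 395.4040/755.0590 = 0.4763
W = 0.4763 * 7909.1040 = 3767.3199 kJ
Qc = 7909.1040 - 3767.3199 = 4141.7841 kJ

eta = 47.6327%, W = 3767.3199 kJ, Qc = 4141.7841 kJ


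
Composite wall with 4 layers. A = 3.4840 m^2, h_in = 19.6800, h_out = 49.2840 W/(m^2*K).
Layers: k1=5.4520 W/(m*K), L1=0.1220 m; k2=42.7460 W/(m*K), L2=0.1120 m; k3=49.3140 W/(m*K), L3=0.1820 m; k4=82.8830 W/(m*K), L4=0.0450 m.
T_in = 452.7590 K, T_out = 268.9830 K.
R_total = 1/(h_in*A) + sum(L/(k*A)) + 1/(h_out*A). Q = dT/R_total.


R_conv_in = 1/(19.6800*3.4840) = 0.0146
R_1 = 0.1220/(5.4520*3.4840) = 0.0064
R_2 = 0.1120/(42.7460*3.4840) = 0.0008
R_3 = 0.1820/(49.3140*3.4840) = 0.0011
R_4 = 0.0450/(82.8830*3.4840) = 0.0002
R_conv_out = 1/(49.2840*3.4840) = 0.0058
R_total = 0.0288 K/W
Q = 183.7760 / 0.0288 = 6381.4179 W

R_total = 0.0288 K/W, Q = 6381.4179 W


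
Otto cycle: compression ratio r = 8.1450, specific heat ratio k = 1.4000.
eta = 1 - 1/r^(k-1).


r^(k-1) = 2.3140
eta = 1 - 1/2.3140 = 0.5678 = 56.7841%

56.7841%


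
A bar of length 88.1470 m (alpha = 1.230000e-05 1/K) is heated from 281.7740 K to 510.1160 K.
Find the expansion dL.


dT = 228.3420 K
dL = 1.230000e-05 * 88.1470 * 228.3420 = 0.247570 m
L_final = 88.394570 m

dL = 0.247570 m


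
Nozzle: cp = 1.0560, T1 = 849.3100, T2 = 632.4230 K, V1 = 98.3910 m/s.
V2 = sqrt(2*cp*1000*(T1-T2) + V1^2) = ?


dT = 216.8870 K
2*cp*1000*dT = 458065.3440
V1^2 = 9680.7889
V2 = sqrt(467746.1329) = 683.9197 m/s

683.9197 m/s


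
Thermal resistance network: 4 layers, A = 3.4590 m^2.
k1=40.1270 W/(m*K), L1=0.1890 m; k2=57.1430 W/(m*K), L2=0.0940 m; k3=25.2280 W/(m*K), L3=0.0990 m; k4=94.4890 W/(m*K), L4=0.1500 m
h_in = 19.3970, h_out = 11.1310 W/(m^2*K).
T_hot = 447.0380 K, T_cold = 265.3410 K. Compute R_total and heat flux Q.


R_conv_in = 1/(19.3970*3.4590) = 0.0149
R_1 = 0.1890/(40.1270*3.4590) = 0.0014
R_2 = 0.0940/(57.1430*3.4590) = 0.0005
R_3 = 0.0990/(25.2280*3.4590) = 0.0011
R_4 = 0.1500/(94.4890*3.4590) = 0.0005
R_conv_out = 1/(11.1310*3.4590) = 0.0260
R_total = 0.0443 K/W
Q = 181.6970 / 0.0443 = 4100.8008 W

R_total = 0.0443 K/W, Q = 4100.8008 W


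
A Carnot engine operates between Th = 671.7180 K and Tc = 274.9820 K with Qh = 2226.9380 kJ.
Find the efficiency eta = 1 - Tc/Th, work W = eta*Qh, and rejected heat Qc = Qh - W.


eta = 1 - 274.9820/671.7180 = 0.5906
W = 0.5906 * 2226.9380 = 1315.2937 kJ
Qc = 2226.9380 - 1315.2937 = 911.6443 kJ

eta = 59.0629%, W = 1315.2937 kJ, Qc = 911.6443 kJ


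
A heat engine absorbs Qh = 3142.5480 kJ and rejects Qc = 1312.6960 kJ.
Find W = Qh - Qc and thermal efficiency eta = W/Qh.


W = 3142.5480 - 1312.6960 = 1829.8520 kJ
eta = 1829.8520 / 3142.5480 = 0.5823 = 58.2283%

W = 1829.8520 kJ, eta = 58.2283%


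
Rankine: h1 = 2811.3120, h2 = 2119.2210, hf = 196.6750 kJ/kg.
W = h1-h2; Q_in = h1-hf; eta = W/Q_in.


W = 692.0910 kJ/kg
Q_in = 2614.6370 kJ/kg
eta = 0.2647 = 26.4699%

eta = 26.4699%


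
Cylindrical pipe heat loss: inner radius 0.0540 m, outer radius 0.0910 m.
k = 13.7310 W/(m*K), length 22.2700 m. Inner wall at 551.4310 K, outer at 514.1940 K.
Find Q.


dT = 37.2370 K
ln(ro/ri) = 0.5219
Q = 2*pi*13.7310*22.2700*37.2370 / 0.5219 = 137091.3527 W

137091.3527 W


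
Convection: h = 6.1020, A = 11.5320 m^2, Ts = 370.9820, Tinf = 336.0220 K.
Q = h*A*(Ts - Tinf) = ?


dT = 34.9600 K
Q = 6.1020 * 11.5320 * 34.9600 = 2460.0745 W

2460.0745 W


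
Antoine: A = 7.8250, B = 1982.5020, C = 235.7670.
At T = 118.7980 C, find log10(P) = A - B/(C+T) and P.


C+T = 354.5650
B/(C+T) = 5.5914
log10(P) = 7.8250 - 5.5914 = 2.2336
P = 10^2.2336 = 171.2521 mmHg

171.2521 mmHg


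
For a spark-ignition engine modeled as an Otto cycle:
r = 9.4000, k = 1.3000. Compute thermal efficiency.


r^(k-1) = 1.9586
eta = 1 - 1/1.9586 = 0.4894 = 48.9423%

48.9423%


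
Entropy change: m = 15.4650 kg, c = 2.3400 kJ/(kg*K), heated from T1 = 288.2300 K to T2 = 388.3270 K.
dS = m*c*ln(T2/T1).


T2/T1 = 1.3473
ln(T2/T1) = 0.2981
dS = 15.4650 * 2.3400 * 0.2981 = 10.7873 kJ/K

10.7873 kJ/K


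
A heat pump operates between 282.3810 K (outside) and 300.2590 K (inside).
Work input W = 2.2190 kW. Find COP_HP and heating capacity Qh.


COP = 300.2590 / 17.8780 = 16.7949
Qh = 16.7949 * 2.2190 = 37.2679 kW

COP = 16.7949, Qh = 37.2679 kW


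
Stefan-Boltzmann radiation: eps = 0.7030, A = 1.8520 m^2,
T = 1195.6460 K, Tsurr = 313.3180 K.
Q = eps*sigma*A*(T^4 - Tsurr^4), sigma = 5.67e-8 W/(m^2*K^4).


T^4 = 2.0437e+12
Tsurr^4 = 9.6370e+09
Q = 0.7030 * 5.67e-8 * 1.8520 * 2.0340e+12 = 150154.0508 W

150154.0508 W


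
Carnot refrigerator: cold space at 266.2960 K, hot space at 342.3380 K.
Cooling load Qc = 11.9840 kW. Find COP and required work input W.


COP = 266.2960 / 76.0420 = 3.5020
W = 11.9840 / 3.5020 = 3.4221 kW

COP = 3.5020, W = 3.4221 kW


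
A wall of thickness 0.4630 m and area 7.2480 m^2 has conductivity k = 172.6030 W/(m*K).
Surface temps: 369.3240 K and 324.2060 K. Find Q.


dT = 45.1180 K
Q = 172.6030 * 7.2480 * 45.1180 / 0.4630 = 121908.8890 W

121908.8890 W


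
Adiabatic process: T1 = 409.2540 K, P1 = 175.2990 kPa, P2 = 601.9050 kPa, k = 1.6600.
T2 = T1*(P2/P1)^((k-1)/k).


(k-1)/k = 0.3976
(P2/P1)^exp = 1.6331
T2 = 409.2540 * 1.6331 = 668.3460 K

668.3460 K


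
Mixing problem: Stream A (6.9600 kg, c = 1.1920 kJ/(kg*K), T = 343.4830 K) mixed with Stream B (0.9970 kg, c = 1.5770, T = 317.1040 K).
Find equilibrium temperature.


num = 3348.2177
den = 9.8686
Tf = 339.2803 K

339.2803 K


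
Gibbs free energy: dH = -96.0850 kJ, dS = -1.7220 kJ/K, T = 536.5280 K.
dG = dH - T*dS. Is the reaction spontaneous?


T*dS = 536.5280 * -1.7220 = -923.9012 kJ
dG = -96.0850 + 923.9012 = 827.8162 kJ (non-spontaneous)

dG = 827.8162 kJ, non-spontaneous


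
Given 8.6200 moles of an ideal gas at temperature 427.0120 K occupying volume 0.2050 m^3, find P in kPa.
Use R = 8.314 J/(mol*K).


P = nRT/V = 8.6200 * 8.314 * 427.0120 / 0.2050
= 30602.5324 / 0.2050 = 149280.6457 Pa = 149.2806 kPa

149.2806 kPa


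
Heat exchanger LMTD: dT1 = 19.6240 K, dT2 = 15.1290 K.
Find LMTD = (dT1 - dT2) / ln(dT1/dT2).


dT1/dT2 = 1.2971
ln(dT1/dT2) = 0.2601
LMTD = 4.4950 / 0.2601 = 17.2792 K

17.2792 K


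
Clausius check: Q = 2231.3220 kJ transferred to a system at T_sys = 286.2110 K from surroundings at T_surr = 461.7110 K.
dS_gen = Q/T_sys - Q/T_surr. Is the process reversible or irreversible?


dS_sys = 2231.3220/286.2110 = 7.7961 kJ/K
dS_surr = -2231.3220/461.7110 = -4.8327 kJ/K
dS_gen = 7.7961 - 4.8327 = 2.9633 kJ/K (irreversible)

dS_gen = 2.9633 kJ/K, irreversible


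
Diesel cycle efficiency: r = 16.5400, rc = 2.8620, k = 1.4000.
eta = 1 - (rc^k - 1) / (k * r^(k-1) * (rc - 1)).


r^(k-1) = 3.0720
rc^k = 4.3585
eta = 0.5806 = 58.0604%

58.0604%


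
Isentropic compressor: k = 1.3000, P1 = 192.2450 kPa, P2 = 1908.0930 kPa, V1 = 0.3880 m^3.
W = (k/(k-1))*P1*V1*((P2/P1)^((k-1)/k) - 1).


(k-1)/k = 0.2308
(P2/P1)^exp = 1.6983
W = 4.3333 * 192.2450 * 0.3880 * (1.6983 - 1) = 225.7145 kJ

225.7145 kJ


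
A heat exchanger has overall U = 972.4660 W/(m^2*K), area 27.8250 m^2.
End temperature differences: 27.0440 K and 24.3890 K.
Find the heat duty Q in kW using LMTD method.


LMTD = 25.6936 K
Q = 972.4660 * 27.8250 * 25.6936 = 695240.8180 W = 695.2408 kW

695.2408 kW


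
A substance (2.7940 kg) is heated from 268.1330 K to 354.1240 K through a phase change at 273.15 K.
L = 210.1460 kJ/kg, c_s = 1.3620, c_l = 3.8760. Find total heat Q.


Q1 (sensible, solid) = 2.7940 * 1.3620 * 5.0170 = 19.0918 kJ
Q2 (latent) = 2.7940 * 210.1460 = 587.1479 kJ
Q3 (sensible, liquid) = 2.7940 * 3.8760 * 80.9740 = 876.9115 kJ
Q_total = 1483.1513 kJ

1483.1513 kJ


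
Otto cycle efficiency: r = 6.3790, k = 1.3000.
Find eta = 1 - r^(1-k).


r^(k-1) = 1.7435
eta = 1 - 1/1.7435 = 0.4264 = 42.6446%

42.6446%


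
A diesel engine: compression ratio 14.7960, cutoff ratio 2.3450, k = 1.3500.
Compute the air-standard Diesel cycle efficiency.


r^(k-1) = 2.5677
rc^k = 3.1600
eta = 0.5367 = 53.6707%

53.6707%


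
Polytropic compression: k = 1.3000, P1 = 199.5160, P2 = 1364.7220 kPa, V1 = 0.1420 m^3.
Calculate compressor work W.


(k-1)/k = 0.2308
(P2/P1)^exp = 1.5585
W = 4.3333 * 199.5160 * 0.1420 * (1.5585 - 1) = 68.5668 kJ

68.5668 kJ


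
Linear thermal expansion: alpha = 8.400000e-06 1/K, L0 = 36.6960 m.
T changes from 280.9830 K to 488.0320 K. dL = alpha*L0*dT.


dT = 207.0490 K
dL = 8.400000e-06 * 36.6960 * 207.0490 = 0.063822 m
L_final = 36.759822 m

dL = 0.063822 m


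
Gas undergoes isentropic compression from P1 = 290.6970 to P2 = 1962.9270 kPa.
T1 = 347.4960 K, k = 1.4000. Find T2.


(k-1)/k = 0.2857
(P2/P1)^exp = 1.7258
T2 = 347.4960 * 1.7258 = 599.7074 K

599.7074 K


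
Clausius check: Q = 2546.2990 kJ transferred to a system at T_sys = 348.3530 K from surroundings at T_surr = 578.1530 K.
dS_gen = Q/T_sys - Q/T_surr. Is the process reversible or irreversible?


dS_sys = 2546.2990/348.3530 = 7.3095 kJ/K
dS_surr = -2546.2990/578.1530 = -4.4042 kJ/K
dS_gen = 7.3095 - 4.4042 = 2.9053 kJ/K (irreversible)

dS_gen = 2.9053 kJ/K, irreversible


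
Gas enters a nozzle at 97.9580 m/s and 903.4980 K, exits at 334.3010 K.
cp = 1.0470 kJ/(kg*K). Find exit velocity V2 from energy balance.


dT = 569.1970 K
2*cp*1000*dT = 1191898.5180
V1^2 = 9595.7698
V2 = sqrt(1201494.2878) = 1096.1269 m/s

1096.1269 m/s


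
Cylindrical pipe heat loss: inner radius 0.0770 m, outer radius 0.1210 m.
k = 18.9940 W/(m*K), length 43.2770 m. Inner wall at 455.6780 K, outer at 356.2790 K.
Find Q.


dT = 99.3990 K
ln(ro/ri) = 0.4520
Q = 2*pi*18.9940*43.2770*99.3990 / 0.4520 = 1135824.7390 W

1135824.7390 W


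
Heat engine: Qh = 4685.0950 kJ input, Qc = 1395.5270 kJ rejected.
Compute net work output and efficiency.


W = 4685.0950 - 1395.5270 = 3289.5680 kJ
eta = 3289.5680 / 4685.0950 = 0.7021 = 70.2135%

W = 3289.5680 kJ, eta = 70.2135%


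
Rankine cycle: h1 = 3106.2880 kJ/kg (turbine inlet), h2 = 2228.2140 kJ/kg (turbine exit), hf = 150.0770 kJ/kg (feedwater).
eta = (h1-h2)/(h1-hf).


W = 878.0740 kJ/kg
Q_in = 2956.2110 kJ/kg
eta = 0.2970 = 29.7027%

eta = 29.7027%


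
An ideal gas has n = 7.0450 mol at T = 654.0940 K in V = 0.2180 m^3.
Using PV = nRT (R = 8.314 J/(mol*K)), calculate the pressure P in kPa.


P = nRT/V = 7.0450 * 8.314 * 654.0940 / 0.2180
= 38311.6788 / 0.2180 = 175741.6459 Pa = 175.7416 kPa

175.7416 kPa


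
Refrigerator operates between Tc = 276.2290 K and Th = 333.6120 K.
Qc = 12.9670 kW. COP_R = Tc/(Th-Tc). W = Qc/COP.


COP = 276.2290 / 57.3830 = 4.8138
W = 12.9670 / 4.8138 = 2.6937 kW

COP = 4.8138, W = 2.6937 kW


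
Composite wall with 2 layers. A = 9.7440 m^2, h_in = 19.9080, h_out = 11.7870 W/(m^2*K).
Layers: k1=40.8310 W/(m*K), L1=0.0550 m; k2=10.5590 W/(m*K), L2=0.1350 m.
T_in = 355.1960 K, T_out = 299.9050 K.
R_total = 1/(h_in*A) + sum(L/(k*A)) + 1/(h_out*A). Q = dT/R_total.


R_conv_in = 1/(19.9080*9.7440) = 0.0052
R_1 = 0.0550/(40.8310*9.7440) = 0.0001
R_2 = 0.1350/(10.5590*9.7440) = 0.0013
R_conv_out = 1/(11.7870*9.7440) = 0.0087
R_total = 0.0153 K/W
Q = 55.2910 / 0.0153 = 3610.8987 W

R_total = 0.0153 K/W, Q = 3610.8987 W


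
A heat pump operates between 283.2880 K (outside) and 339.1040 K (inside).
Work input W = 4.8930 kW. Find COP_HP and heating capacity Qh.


COP = 339.1040 / 55.8160 = 6.0754
Qh = 6.0754 * 4.8930 = 29.7269 kW

COP = 6.0754, Qh = 29.7269 kW


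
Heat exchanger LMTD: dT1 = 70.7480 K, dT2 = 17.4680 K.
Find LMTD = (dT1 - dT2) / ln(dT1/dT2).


dT1/dT2 = 4.0501
ln(dT1/dT2) = 1.3988
LMTD = 53.2800 / 1.3988 = 38.0911 K

38.0911 K


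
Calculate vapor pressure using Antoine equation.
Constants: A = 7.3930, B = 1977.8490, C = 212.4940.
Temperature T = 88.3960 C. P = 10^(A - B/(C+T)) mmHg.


C+T = 300.8900
B/(C+T) = 6.5733
log10(P) = 7.3930 - 6.5733 = 0.8197
P = 10^0.8197 = 6.6019 mmHg

6.6019 mmHg


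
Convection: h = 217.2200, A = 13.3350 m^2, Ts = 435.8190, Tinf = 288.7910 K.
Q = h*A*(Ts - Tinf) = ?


dT = 147.0280 K
Q = 217.2200 * 13.3350 * 147.0280 = 425885.5245 W

425885.5245 W


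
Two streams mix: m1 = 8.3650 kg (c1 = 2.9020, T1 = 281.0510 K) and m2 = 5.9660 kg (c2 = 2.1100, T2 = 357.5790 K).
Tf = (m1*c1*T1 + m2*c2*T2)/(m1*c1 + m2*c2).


num = 11323.8751
den = 36.8635
Tf = 307.1840 K

307.1840 K


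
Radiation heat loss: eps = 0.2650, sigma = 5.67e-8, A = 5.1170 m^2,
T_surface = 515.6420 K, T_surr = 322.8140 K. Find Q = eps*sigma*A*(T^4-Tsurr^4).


T^4 = 7.0696e+10
Tsurr^4 = 1.0859e+10
Q = 0.2650 * 5.67e-8 * 5.1170 * 5.9836e+10 = 4600.5376 W

4600.5376 W


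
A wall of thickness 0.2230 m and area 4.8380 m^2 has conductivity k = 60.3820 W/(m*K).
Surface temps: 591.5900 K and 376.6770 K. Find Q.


dT = 214.9130 K
Q = 60.3820 * 4.8380 * 214.9130 / 0.2230 = 281534.2143 W

281534.2143 W


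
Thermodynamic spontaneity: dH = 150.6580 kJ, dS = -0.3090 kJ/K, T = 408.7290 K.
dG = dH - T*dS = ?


T*dS = 408.7290 * -0.3090 = -126.2973 kJ
dG = 150.6580 + 126.2973 = 276.9553 kJ (non-spontaneous)

dG = 276.9553 kJ, non-spontaneous


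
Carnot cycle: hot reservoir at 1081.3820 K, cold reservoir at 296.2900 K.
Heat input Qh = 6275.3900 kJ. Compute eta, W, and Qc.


eta = 1 - 296.2900/1081.3820 = 0.7260
W = 0.7260 * 6275.3900 = 4555.9834 kJ
Qc = 6275.3900 - 4555.9834 = 1719.4066 kJ

eta = 72.6008%, W = 4555.9834 kJ, Qc = 1719.4066 kJ


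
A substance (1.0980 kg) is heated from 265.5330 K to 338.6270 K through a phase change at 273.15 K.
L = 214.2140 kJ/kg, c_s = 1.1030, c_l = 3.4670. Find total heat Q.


Q1 (sensible, solid) = 1.0980 * 1.1030 * 7.6170 = 9.2249 kJ
Q2 (latent) = 1.0980 * 214.2140 = 235.2070 kJ
Q3 (sensible, liquid) = 1.0980 * 3.4670 * 65.4770 = 249.2556 kJ
Q_total = 493.6875 kJ

493.6875 kJ


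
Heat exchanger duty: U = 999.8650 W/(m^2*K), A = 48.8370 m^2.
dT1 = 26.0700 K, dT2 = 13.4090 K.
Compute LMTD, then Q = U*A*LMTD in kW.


LMTD = 19.0431 K
Q = 999.8650 * 48.8370 * 19.0431 = 929883.9089 W = 929.8839 kW

929.8839 kW


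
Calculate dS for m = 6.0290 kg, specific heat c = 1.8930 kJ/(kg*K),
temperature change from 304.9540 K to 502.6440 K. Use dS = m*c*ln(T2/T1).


T2/T1 = 1.6483
ln(T2/T1) = 0.4997
dS = 6.0290 * 1.8930 * 0.4997 = 5.7033 kJ/K

5.7033 kJ/K


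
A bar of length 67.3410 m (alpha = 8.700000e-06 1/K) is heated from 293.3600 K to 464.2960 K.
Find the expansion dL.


dT = 170.9360 K
dL = 8.700000e-06 * 67.3410 * 170.9360 = 0.100146 m
L_final = 67.441146 m

dL = 0.100146 m


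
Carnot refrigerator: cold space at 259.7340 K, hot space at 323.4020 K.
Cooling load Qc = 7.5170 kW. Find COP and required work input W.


COP = 259.7340 / 63.6680 = 4.0795
W = 7.5170 / 4.0795 = 1.8426 kW

COP = 4.0795, W = 1.8426 kW


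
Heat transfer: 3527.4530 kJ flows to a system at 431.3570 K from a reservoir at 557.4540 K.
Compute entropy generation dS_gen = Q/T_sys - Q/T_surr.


dS_sys = 3527.4530/431.3570 = 8.1776 kJ/K
dS_surr = -3527.4530/557.4540 = -6.3278 kJ/K
dS_gen = 8.1776 - 6.3278 = 1.8498 kJ/K (irreversible)

dS_gen = 1.8498 kJ/K, irreversible


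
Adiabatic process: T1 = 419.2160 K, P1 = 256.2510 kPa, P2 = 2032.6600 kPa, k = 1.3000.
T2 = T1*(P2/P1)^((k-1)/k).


(k-1)/k = 0.2308
(P2/P1)^exp = 1.6127
T2 = 419.2160 * 1.6127 = 676.0698 K

676.0698 K


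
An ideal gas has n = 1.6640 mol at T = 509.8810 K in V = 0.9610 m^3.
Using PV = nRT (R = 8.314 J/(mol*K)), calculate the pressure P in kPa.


P = nRT/V = 1.6640 * 8.314 * 509.8810 / 0.9610
= 7053.9467 / 0.9610 = 7340.2150 Pa = 7.3402 kPa

7.3402 kPa


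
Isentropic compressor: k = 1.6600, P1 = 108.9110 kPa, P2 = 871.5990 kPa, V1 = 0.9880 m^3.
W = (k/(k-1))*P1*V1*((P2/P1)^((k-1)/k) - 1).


(k-1)/k = 0.3976
(P2/P1)^exp = 2.2862
W = 2.5152 * 108.9110 * 0.9880 * (2.2862 - 1) = 348.1082 kJ

348.1082 kJ


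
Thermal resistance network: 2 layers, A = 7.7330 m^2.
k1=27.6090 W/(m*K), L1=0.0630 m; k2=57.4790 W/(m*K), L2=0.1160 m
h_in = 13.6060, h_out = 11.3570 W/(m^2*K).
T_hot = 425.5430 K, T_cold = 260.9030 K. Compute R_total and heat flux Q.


R_conv_in = 1/(13.6060*7.7330) = 0.0095
R_1 = 0.0630/(27.6090*7.7330) = 0.0003
R_2 = 0.1160/(57.4790*7.7330) = 0.0003
R_conv_out = 1/(11.3570*7.7330) = 0.0114
R_total = 0.0214 K/W
Q = 164.6400 / 0.0214 = 7676.6560 W

R_total = 0.0214 K/W, Q = 7676.6560 W


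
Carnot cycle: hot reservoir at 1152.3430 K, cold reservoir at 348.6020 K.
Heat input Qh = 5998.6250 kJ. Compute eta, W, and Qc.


eta = 1 - 348.6020/1152.3430 = 0.6975
W = 0.6975 * 5998.6250 = 4183.9460 kJ
Qc = 5998.6250 - 4183.9460 = 1814.6790 kJ

eta = 69.7484%, W = 4183.9460 kJ, Qc = 1814.6790 kJ


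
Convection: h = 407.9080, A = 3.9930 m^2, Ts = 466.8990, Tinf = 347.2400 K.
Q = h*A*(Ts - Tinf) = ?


dT = 119.6590 K
Q = 407.9080 * 3.9930 * 119.6590 = 194897.7844 W

194897.7844 W


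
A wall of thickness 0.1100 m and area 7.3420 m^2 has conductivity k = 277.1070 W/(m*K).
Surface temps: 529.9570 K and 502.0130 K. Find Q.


dT = 27.9440 K
Q = 277.1070 * 7.3420 * 27.9440 / 0.1100 = 516841.9594 W

516841.9594 W


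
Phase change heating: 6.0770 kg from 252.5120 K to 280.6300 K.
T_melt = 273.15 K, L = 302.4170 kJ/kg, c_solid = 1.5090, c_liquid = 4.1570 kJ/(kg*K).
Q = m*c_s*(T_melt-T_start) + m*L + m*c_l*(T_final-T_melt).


Q1 (sensible, solid) = 6.0770 * 1.5090 * 20.6380 = 189.2544 kJ
Q2 (latent) = 6.0770 * 302.4170 = 1837.7881 kJ
Q3 (sensible, liquid) = 6.0770 * 4.1570 * 7.4800 = 188.9604 kJ
Q_total = 2216.0030 kJ

2216.0030 kJ


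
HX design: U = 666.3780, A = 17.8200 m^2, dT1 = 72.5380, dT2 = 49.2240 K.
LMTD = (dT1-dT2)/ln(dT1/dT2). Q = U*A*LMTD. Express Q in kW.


LMTD = 60.1296 K
Q = 666.3780 * 17.8200 * 60.1296 = 714030.1891 W = 714.0302 kW

714.0302 kW


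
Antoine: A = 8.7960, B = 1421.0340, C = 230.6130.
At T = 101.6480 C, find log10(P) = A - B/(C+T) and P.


C+T = 332.2610
B/(C+T) = 4.2769
log10(P) = 8.7960 - 4.2769 = 4.5191
P = 10^4.5191 = 33047.5554 mmHg

33047.5554 mmHg


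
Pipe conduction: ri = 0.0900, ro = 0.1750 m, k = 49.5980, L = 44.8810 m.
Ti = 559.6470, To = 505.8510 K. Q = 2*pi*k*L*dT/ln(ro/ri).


dT = 53.7960 K
ln(ro/ri) = 0.6650
Q = 2*pi*49.5980*44.8810*53.7960 / 0.6650 = 1131489.0957 W

1131489.0957 W


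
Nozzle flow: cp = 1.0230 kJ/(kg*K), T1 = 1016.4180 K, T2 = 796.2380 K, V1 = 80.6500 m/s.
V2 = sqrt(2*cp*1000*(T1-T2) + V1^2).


dT = 220.1800 K
2*cp*1000*dT = 450488.2800
V1^2 = 6504.4225
V2 = sqrt(456992.7025) = 676.0124 m/s

676.0124 m/s


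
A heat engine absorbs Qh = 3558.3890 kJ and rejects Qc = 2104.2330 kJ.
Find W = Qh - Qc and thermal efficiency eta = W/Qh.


W = 3558.3890 - 2104.2330 = 1454.1560 kJ
eta = 1454.1560 / 3558.3890 = 0.4087 = 40.8656%

W = 1454.1560 kJ, eta = 40.8656%


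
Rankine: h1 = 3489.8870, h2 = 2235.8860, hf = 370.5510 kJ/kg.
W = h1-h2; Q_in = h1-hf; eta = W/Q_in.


W = 1254.0010 kJ/kg
Q_in = 3119.3360 kJ/kg
eta = 0.4020 = 40.2009%

eta = 40.2009%


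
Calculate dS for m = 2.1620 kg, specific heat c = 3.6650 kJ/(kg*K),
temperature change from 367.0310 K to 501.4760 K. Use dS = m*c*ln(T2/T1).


T2/T1 = 1.3663
ln(T2/T1) = 0.3121
dS = 2.1620 * 3.6650 * 0.3121 = 2.4731 kJ/K

2.4731 kJ/K


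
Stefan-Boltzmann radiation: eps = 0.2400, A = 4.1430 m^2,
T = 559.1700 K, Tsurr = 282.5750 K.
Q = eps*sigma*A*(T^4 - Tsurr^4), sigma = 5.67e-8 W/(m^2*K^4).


T^4 = 9.7763e+10
Tsurr^4 = 6.3758e+09
Q = 0.2400 * 5.67e-8 * 4.1430 * 9.1387e+10 = 5152.2341 W

5152.2341 W


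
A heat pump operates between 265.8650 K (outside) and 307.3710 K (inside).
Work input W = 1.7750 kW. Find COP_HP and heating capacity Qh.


COP = 307.3710 / 41.5060 = 7.4055
Qh = 7.4055 * 1.7750 = 13.1447 kW

COP = 7.4055, Qh = 13.1447 kW


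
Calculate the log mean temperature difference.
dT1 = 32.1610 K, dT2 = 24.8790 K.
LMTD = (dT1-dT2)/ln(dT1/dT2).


dT1/dT2 = 1.2927
ln(dT1/dT2) = 0.2567
LMTD = 7.2820 / 0.2567 = 28.3644 K

28.3644 K


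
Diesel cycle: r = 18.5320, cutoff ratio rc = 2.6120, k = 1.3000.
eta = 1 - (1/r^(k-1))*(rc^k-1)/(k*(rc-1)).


r^(k-1) = 2.4009
rc^k = 3.4839
eta = 0.5063 = 50.6317%

50.6317%


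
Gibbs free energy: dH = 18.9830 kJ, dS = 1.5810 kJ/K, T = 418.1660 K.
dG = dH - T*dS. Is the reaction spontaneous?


T*dS = 418.1660 * 1.5810 = 661.1204 kJ
dG = 18.9830 - 661.1204 = -642.1374 kJ (spontaneous)

dG = -642.1374 kJ, spontaneous


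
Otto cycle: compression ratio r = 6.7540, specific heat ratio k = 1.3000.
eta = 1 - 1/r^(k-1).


r^(k-1) = 1.7737
eta = 1 - 1/1.7737 = 0.4362 = 43.6191%

43.6191%


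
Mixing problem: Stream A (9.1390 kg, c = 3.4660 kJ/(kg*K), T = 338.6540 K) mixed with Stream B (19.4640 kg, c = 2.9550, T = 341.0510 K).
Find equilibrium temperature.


num = 30343.0578
den = 89.1919
Tf = 340.1997 K

340.1997 K


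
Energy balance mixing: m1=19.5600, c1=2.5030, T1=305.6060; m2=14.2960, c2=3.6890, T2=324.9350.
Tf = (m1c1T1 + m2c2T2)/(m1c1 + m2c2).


num = 32098.4702
den = 101.6966
Tf = 315.6297 K

315.6297 K


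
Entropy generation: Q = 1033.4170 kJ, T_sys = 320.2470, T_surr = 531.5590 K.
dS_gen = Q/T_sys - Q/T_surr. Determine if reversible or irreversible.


dS_sys = 1033.4170/320.2470 = 3.2269 kJ/K
dS_surr = -1033.4170/531.5590 = -1.9441 kJ/K
dS_gen = 3.2269 - 1.9441 = 1.2828 kJ/K (irreversible)

dS_gen = 1.2828 kJ/K, irreversible


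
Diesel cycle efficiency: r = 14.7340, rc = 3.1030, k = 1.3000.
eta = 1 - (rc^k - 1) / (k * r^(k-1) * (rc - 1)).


r^(k-1) = 2.2413
rc^k = 4.3583
eta = 0.4519 = 45.1925%

45.1925%


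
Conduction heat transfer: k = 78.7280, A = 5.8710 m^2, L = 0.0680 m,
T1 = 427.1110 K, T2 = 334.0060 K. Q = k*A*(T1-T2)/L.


dT = 93.1050 K
Q = 78.7280 * 5.8710 * 93.1050 / 0.0680 = 632856.7125 W

632856.7125 W


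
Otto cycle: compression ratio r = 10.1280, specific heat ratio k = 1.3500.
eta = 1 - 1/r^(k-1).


r^(k-1) = 2.2487
eta = 1 - 1/2.2487 = 0.5553 = 55.5300%

55.5300%


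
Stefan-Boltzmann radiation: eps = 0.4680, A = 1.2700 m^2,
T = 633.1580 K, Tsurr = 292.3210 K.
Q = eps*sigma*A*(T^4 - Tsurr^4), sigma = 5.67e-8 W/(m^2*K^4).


T^4 = 1.6071e+11
Tsurr^4 = 7.3020e+09
Q = 0.4680 * 5.67e-8 * 1.2700 * 1.5341e+11 = 5169.9516 W

5169.9516 W


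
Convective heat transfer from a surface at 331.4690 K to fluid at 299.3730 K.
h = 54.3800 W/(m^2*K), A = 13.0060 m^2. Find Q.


dT = 32.0960 K
Q = 54.3800 * 13.0060 * 32.0960 = 22700.4185 W

22700.4185 W


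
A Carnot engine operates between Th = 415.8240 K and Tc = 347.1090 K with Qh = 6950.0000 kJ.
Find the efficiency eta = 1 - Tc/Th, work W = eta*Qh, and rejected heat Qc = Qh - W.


eta = 1 - 347.1090/415.8240 = 0.1653
W = 0.1653 * 6950.0000 = 1148.4889 kJ
Qc = 6950.0000 - 1148.4889 = 5801.5111 kJ

eta = 16.5250%, W = 1148.4889 kJ, Qc = 5801.5111 kJ


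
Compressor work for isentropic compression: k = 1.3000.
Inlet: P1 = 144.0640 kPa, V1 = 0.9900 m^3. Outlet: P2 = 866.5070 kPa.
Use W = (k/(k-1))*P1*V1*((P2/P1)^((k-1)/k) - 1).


(k-1)/k = 0.2308
(P2/P1)^exp = 1.5129
W = 4.3333 * 144.0640 * 0.9900 * (1.5129 - 1) = 317.0093 kJ

317.0093 kJ


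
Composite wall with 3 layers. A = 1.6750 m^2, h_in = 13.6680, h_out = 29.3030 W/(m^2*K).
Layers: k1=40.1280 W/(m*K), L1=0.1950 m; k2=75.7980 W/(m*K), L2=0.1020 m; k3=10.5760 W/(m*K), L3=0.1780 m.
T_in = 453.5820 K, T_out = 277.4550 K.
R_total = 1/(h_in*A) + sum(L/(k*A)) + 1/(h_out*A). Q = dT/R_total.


R_conv_in = 1/(13.6680*1.6750) = 0.0437
R_1 = 0.1950/(40.1280*1.6750) = 0.0029
R_2 = 0.1020/(75.7980*1.6750) = 0.0008
R_3 = 0.1780/(10.5760*1.6750) = 0.0100
R_conv_out = 1/(29.3030*1.6750) = 0.0204
R_total = 0.0778 K/W
Q = 176.1270 / 0.0778 = 2263.6611 W

R_total = 0.0778 K/W, Q = 2263.6611 W


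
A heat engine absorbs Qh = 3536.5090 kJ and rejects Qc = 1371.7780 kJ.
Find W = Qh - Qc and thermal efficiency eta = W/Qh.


W = 3536.5090 - 1371.7780 = 2164.7310 kJ
eta = 2164.7310 / 3536.5090 = 0.6121 = 61.2110%

W = 2164.7310 kJ, eta = 61.2110%


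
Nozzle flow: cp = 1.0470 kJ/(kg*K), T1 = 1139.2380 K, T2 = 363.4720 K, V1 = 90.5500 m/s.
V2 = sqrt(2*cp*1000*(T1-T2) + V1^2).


dT = 775.7660 K
2*cp*1000*dT = 1624454.0040
V1^2 = 8199.3025
V2 = sqrt(1632653.3065) = 1277.7532 m/s

1277.7532 m/s


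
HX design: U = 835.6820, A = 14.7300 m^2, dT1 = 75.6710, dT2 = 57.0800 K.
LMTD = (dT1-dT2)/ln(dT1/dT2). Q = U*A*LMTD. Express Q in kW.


LMTD = 65.9393 K
Q = 835.6820 * 14.7300 * 65.9393 = 811685.8904 W = 811.6859 kW

811.6859 kW


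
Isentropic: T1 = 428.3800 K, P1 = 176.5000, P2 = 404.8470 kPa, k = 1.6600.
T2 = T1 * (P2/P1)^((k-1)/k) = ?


(k-1)/k = 0.3976
(P2/P1)^exp = 1.3911
T2 = 428.3800 * 1.3911 = 595.9075 K

595.9075 K


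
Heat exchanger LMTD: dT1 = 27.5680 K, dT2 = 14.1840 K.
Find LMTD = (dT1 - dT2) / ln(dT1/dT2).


dT1/dT2 = 1.9436
ln(dT1/dT2) = 0.6645
LMTD = 13.3840 / 0.6645 = 20.1402 K

20.1402 K


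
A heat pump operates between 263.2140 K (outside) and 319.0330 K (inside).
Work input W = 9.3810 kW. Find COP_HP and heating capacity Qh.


COP = 319.0330 / 55.8190 = 5.7155
Qh = 5.7155 * 9.3810 = 53.6170 kW

COP = 5.7155, Qh = 53.6170 kW


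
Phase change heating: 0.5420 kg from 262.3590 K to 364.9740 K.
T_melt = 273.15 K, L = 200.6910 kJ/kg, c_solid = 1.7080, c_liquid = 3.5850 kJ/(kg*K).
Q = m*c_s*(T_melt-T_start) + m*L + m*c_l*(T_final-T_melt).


Q1 (sensible, solid) = 0.5420 * 1.7080 * 10.7910 = 9.9896 kJ
Q2 (latent) = 0.5420 * 200.6910 = 108.7745 kJ
Q3 (sensible, liquid) = 0.5420 * 3.5850 * 91.8240 = 178.4205 kJ
Q_total = 297.1846 kJ

297.1846 kJ


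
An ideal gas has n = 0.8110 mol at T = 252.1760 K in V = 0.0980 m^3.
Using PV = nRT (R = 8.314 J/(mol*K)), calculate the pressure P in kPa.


P = nRT/V = 0.8110 * 8.314 * 252.1760 / 0.0980
= 1700.3355 / 0.0980 = 17350.3624 Pa = 17.3504 kPa

17.3504 kPa


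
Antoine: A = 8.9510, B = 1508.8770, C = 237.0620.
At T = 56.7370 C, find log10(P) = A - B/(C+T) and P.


C+T = 293.7990
B/(C+T) = 5.1357
log10(P) = 8.9510 - 5.1357 = 3.8153
P = 10^3.8153 = 6535.1285 mmHg

6535.1285 mmHg


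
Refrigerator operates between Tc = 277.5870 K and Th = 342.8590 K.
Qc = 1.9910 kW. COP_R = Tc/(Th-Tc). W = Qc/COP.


COP = 277.5870 / 65.2720 = 4.2528
W = 1.9910 / 4.2528 = 0.4682 kW

COP = 4.2528, W = 0.4682 kW


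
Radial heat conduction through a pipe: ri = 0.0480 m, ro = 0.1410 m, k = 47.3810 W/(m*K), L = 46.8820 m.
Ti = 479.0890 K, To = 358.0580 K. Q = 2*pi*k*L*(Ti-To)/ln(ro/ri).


dT = 121.0310 K
ln(ro/ri) = 1.0776
Q = 2*pi*47.3810*46.8820*121.0310 / 1.0776 = 1567638.1827 W

1567638.1827 W


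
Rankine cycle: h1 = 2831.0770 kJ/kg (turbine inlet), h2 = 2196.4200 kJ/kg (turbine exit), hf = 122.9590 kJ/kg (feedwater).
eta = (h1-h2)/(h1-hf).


W = 634.6570 kJ/kg
Q_in = 2708.1180 kJ/kg
eta = 0.2344 = 23.4354%

eta = 23.4354%


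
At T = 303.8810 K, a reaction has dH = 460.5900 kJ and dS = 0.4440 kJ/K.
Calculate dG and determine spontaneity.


T*dS = 303.8810 * 0.4440 = 134.9232 kJ
dG = 460.5900 - 134.9232 = 325.6668 kJ (non-spontaneous)

dG = 325.6668 kJ, non-spontaneous


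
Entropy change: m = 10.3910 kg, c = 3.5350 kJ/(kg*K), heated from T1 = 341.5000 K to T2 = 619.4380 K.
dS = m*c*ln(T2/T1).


T2/T1 = 1.8139
ln(T2/T1) = 0.5955
dS = 10.3910 * 3.5350 * 0.5955 = 21.8727 kJ/K

21.8727 kJ/K


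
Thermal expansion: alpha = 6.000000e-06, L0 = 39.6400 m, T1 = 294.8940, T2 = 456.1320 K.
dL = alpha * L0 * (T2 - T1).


dT = 161.2380 K
dL = 6.000000e-06 * 39.6400 * 161.2380 = 0.038349 m
L_final = 39.678349 m

dL = 0.038349 m


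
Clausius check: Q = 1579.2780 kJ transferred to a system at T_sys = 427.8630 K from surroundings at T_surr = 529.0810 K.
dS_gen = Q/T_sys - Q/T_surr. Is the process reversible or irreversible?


dS_sys = 1579.2780/427.8630 = 3.6911 kJ/K
dS_surr = -1579.2780/529.0810 = -2.9849 kJ/K
dS_gen = 3.6911 - 2.9849 = 0.7061 kJ/K (irreversible)

dS_gen = 0.7061 kJ/K, irreversible
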